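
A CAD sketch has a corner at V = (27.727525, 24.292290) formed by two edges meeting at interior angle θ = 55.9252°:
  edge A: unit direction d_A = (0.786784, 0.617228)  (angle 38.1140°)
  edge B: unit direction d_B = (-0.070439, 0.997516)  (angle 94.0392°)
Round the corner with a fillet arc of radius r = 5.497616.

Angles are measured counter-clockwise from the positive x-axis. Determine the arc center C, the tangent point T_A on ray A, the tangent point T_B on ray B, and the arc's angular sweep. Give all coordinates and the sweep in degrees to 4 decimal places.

bisector direction at 66.0766° = (0.405515,0.914088)
center distance |VC| = r/sin(θ/2) = 5.497616/sin(27.9626°) = 11.724618
C = V + |VC|·bis = (32.4820,35.0096)
T_A = V + ((C−V)·d_A)·d_A = V + 10.3558·d_A = (35.8753,30.6842)
T_B = V + ((C−V)·d_B)·d_B = V + 10.3558·d_B = (26.9981,34.6224)
sweep = 180° − θ = 124.0748°

center=(32.4820,35.0096) T_A=(35.8753,30.6842) T_B=(26.9981,34.6224) sweep=124.0748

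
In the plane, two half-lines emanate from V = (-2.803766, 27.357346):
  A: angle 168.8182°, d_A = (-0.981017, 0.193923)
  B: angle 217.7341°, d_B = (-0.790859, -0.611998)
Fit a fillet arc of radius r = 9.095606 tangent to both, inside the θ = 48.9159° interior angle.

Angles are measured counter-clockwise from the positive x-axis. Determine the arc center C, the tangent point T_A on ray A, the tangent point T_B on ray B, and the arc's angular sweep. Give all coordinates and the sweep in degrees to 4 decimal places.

center=(-24.1854,22.3123) T_A=(-22.4215,31.2353) T_B=(-18.6189,15.1190) sweep=131.0841

bisector direction at 193.2761° = (-0.973275,-0.229645)
center distance |VC| = r/sin(θ/2) = 9.095606/sin(24.4580°) = 21.968720
C = V + |VC|·bis = (-24.1854,22.3123)
T_A = V + ((C−V)·d_A)·d_A = V + 19.9974·d_A = (-22.4215,31.2353)
T_B = V + ((C−V)·d_B)·d_B = V + 19.9974·d_B = (-18.6189,15.1190)
sweep = 180° − θ = 131.0841°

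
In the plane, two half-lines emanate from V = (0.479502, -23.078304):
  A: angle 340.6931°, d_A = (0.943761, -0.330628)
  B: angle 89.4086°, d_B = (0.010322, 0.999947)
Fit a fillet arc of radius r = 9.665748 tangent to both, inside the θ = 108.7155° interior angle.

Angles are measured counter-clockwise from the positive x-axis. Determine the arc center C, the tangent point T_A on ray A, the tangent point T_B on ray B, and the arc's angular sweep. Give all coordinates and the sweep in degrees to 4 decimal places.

bisector direction at 35.0509° = (0.818643,0.574303)
center distance |VC| = r/sin(θ/2) = 9.665748/sin(54.3578°) = 11.893798
C = V + |VC|·bis = (10.2163,-16.2477)
T_A = V + ((C−V)·d_A)·d_A = V + 6.9308·d_A = (7.0205,-25.3698)
T_B = V + ((C−V)·d_B)·d_B = V + 6.9308·d_B = (0.5510,-16.1479)
sweep = 180° − θ = 71.2845°

center=(10.2163,-16.2477) T_A=(7.0205,-25.3698) T_B=(0.5510,-16.1479) sweep=71.2845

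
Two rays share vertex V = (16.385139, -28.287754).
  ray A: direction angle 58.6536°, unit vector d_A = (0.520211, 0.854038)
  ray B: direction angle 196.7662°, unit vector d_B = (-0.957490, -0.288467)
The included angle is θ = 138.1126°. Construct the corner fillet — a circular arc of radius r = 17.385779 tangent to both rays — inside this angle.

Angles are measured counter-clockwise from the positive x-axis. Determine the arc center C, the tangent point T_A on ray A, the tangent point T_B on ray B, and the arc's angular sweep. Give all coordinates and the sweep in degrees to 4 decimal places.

center=(4.9986,-13.5606) T_A=(19.8467,-22.6048) T_B=(10.0138,-30.2073) sweep=41.8874

bisector direction at 127.7099° = (-0.611664,0.791118)
center distance |VC| = r/sin(θ/2) = 17.385779/sin(69.0563°) = 18.615677
C = V + |VC|·bis = (4.9986,-13.5606)
T_A = V + ((C−V)·d_A)·d_A = V + 6.6542·d_A = (19.8467,-22.6048)
T_B = V + ((C−V)·d_B)·d_B = V + 6.6542·d_B = (10.0138,-30.2073)
sweep = 180° − θ = 41.8874°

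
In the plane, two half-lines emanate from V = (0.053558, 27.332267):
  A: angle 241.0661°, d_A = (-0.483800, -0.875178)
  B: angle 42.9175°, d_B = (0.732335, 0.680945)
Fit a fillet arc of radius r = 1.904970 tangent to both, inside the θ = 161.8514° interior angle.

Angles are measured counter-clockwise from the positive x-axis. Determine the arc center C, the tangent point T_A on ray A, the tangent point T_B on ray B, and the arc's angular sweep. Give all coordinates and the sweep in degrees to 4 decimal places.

center=(1.5736,26.1444) T_A=(-0.0936,27.0660) T_B=(0.2764,27.5394) sweep=18.1486

bisector direction at 321.9918° = (0.787923,-0.615774)
center distance |VC| = r/sin(θ/2) = 1.904970/sin(80.9257°) = 1.929114
C = V + |VC|·bis = (1.5736,26.1444)
T_A = V + ((C−V)·d_A)·d_A = V + 0.3043·d_A = (-0.0936,27.0660)
T_B = V + ((C−V)·d_B)·d_B = V + 0.3043·d_B = (0.2764,27.5394)
sweep = 180° − θ = 18.1486°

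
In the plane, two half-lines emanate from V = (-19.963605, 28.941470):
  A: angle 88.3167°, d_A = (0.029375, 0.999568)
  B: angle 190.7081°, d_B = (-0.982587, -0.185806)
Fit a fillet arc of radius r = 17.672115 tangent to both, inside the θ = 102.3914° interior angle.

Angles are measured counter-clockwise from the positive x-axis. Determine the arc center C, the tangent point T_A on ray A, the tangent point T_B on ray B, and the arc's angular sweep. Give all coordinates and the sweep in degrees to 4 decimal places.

bisector direction at 139.5124° = (-0.760547,0.649283)
center distance |VC| = r/sin(θ/2) = 17.672115/sin(51.1957°) = 22.677173
C = V + |VC|·bis = (-37.2106,43.6654)
T_A = V + ((C−V)·d_A)·d_A = V + 14.2109·d_A = (-19.5462,43.1463)
T_B = V + ((C−V)·d_B)·d_B = V + 14.2109·d_B = (-33.9271,26.3010)
sweep = 180° − θ = 77.6086°

center=(-37.2106,43.6654) T_A=(-19.5462,43.1463) T_B=(-33.9271,26.3010) sweep=77.6086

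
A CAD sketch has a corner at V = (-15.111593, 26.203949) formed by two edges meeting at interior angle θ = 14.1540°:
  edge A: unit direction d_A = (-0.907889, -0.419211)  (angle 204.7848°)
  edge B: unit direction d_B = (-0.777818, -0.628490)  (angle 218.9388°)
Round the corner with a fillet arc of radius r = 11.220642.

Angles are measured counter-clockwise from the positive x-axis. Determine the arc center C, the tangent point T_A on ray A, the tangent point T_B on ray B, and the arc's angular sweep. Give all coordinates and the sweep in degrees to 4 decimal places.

bisector direction at 211.8618° = (-0.849324,-0.527872)
center distance |VC| = r/sin(θ/2) = 11.220642/sin(7.0770°) = 91.074334
C = V + |VC|·bis = (-92.4632,-21.8717)
T_A = V + ((C−V)·d_A)·d_A = V + 90.3805·d_A = (-97.1670,-11.6846)
T_B = V + ((C−V)·d_B)·d_B = V + 90.3805·d_B = (-85.4111,-30.5993)
sweep = 180° − θ = 165.8460°

center=(-92.4632,-21.8717) T_A=(-97.1670,-11.6846) T_B=(-85.4111,-30.5993) sweep=165.8460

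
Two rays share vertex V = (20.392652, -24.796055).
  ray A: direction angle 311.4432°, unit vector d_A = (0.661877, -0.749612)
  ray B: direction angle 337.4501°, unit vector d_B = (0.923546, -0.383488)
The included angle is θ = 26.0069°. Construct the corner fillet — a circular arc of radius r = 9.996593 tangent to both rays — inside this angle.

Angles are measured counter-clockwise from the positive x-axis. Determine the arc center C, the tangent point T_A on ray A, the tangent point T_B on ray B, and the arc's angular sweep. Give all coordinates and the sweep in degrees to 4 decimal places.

bisector direction at 324.4467° = (0.813574,-0.581461)
center distance |VC| = r/sin(θ/2) = 9.996593/sin(13.0035°) = 44.427382
C = V + |VC|·bis = (56.5376,-50.6288)
T_A = V + ((C−V)·d_A)·d_A = V + 43.2881·d_A = (49.0441,-57.2454)
T_B = V + ((C−V)·d_B)·d_B = V + 43.2881·d_B = (60.3712,-41.3965)
sweep = 180° − θ = 153.9931°

center=(56.5376,-50.6288) T_A=(49.0441,-57.2454) T_B=(60.3712,-41.3965) sweep=153.9931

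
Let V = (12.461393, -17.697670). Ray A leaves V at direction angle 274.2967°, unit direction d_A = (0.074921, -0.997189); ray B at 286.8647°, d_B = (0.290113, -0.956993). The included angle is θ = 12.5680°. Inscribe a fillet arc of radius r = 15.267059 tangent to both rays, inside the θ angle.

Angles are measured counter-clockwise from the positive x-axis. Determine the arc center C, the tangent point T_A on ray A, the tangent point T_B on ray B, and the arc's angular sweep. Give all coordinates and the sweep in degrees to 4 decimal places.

center=(38.0728,-154.8064) T_A=(22.8486,-155.9503) T_B=(52.6833,-150.3773) sweep=167.4320

bisector direction at 280.5807° = (0.183620,-0.982997)
center distance |VC| = r/sin(θ/2) = 15.267059/sin(6.2840°) = 139.480300
C = V + |VC|·bis = (38.0728,-154.8064)
T_A = V + ((C−V)·d_A)·d_A = V + 138.6422·d_A = (22.8486,-155.9503)
T_B = V + ((C−V)·d_B)·d_B = V + 138.6422·d_B = (52.6833,-150.3773)
sweep = 180° − θ = 167.4320°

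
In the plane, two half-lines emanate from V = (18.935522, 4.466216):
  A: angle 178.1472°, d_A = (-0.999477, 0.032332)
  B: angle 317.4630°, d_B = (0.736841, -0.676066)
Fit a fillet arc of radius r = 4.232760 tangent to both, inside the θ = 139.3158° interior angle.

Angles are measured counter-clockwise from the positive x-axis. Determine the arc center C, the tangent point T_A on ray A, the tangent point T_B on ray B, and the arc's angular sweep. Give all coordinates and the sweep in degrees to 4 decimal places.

center=(17.2302,0.2864) T_A=(17.3671,4.5170) T_B=(20.0918,3.4053) sweep=40.6842

bisector direction at 247.8051° = (-0.377758,-0.925904)
center distance |VC| = r/sin(θ/2) = 4.232760/sin(69.6579°) = 4.514300
C = V + |VC|·bis = (17.2302,0.2864)
T_A = V + ((C−V)·d_A)·d_A = V + 1.5693·d_A = (17.3671,4.5170)
T_B = V + ((C−V)·d_B)·d_B = V + 1.5693·d_B = (20.0918,3.4053)
sweep = 180° − θ = 40.6842°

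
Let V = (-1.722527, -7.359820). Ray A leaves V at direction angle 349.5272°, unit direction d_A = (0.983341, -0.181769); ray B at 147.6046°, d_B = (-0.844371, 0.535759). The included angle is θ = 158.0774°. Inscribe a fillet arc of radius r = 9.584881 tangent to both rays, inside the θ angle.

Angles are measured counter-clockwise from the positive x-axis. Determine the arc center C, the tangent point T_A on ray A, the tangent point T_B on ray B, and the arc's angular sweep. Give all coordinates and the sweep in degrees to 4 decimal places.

center=(1.8452,1.7280) T_A=(0.1029,-7.6973) T_B=(-3.2900,-6.3652) sweep=21.9226

bisector direction at 68.5659° = (0.365431,0.930838)
center distance |VC| = r/sin(θ/2) = 9.584881/sin(79.0387°) = 9.762999
C = V + |VC|·bis = (1.8452,1.7280)
T_A = V + ((C−V)·d_A)·d_A = V + 1.8564·d_A = (0.1029,-7.6973)
T_B = V + ((C−V)·d_B)·d_B = V + 1.8564·d_B = (-3.2900,-6.3652)
sweep = 180° − θ = 21.9226°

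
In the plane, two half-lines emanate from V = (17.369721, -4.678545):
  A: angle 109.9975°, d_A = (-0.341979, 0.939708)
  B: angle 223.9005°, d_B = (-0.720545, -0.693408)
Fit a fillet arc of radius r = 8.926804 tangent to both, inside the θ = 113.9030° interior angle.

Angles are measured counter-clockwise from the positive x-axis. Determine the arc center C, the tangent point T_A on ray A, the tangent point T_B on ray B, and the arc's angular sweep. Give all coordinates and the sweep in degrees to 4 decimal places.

bisector direction at 166.9490° = (-0.974169,0.225818)
center distance |VC| = r/sin(θ/2) = 8.926804/sin(56.9515°) = 10.649852
C = V + |VC|·bis = (6.9950,-2.2736)
T_A = V + ((C−V)·d_A)·d_A = V + 5.8079·d_A = (15.3835,0.7792)
T_B = V + ((C−V)·d_B)·d_B = V + 5.8079·d_B = (13.1849,-8.7058)
sweep = 180° − θ = 66.0970°

center=(6.9950,-2.2736) T_A=(15.3835,0.7792) T_B=(13.1849,-8.7058) sweep=66.0970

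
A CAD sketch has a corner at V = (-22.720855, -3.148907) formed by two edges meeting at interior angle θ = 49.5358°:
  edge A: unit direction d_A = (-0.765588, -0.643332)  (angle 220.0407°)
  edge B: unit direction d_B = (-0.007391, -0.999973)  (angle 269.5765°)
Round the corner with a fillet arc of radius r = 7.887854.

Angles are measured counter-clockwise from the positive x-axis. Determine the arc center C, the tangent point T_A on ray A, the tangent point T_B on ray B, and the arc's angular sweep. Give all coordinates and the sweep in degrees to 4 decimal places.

center=(-30.7349,-20.1862) T_A=(-35.8094,-14.1473) T_B=(-22.8472,-20.2445) sweep=130.4642

bisector direction at 244.8086° = (-0.425643,-0.904891)
center distance |VC| = r/sin(θ/2) = 7.887854/sin(24.7679°) = 18.827969
C = V + |VC|·bis = (-30.7349,-20.1862)
T_A = V + ((C−V)·d_A)·d_A = V + 17.0960·d_A = (-35.8094,-14.1473)
T_B = V + ((C−V)·d_B)·d_B = V + 17.0960·d_B = (-22.8472,-20.2445)
sweep = 180° − θ = 130.4642°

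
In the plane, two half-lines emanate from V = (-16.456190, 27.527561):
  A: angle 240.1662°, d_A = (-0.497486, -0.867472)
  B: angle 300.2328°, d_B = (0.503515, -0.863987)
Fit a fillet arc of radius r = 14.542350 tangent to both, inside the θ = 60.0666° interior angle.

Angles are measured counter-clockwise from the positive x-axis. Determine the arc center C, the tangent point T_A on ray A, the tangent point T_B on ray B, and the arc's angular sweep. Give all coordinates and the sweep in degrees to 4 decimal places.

bisector direction at 270.1995° = (0.003482,-0.999994)
center distance |VC| = r/sin(θ/2) = 14.542350/sin(30.0333°) = 29.055456
C = V + |VC|·bis = (-16.3550,-1.5277)
T_A = V + ((C−V)·d_A)·d_A = V + 25.1543·d_A = (-28.9701,5.7069)
T_B = V + ((C−V)·d_B)·d_B = V + 25.1543·d_B = (-3.7906,5.7946)
sweep = 180° − θ = 119.9334°

center=(-16.3550,-1.5277) T_A=(-28.9701,5.7069) T_B=(-3.7906,5.7946) sweep=119.9334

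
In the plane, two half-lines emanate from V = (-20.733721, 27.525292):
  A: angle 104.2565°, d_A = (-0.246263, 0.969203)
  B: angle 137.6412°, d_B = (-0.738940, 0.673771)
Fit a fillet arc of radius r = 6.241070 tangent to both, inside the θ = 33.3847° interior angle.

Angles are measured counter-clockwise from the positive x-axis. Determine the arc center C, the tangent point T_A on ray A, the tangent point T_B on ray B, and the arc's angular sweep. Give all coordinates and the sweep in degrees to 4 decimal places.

center=(-31.9080,46.1600) T_A=(-25.8591,47.6970) T_B=(-36.1130,41.5483) sweep=146.6153

bisector direction at 120.9489° = (-0.514273,0.857627)
center distance |VC| = r/sin(θ/2) = 6.241070/sin(16.6924°) = 21.728276
C = V + |VC|·bis = (-31.9080,46.1600)
T_A = V + ((C−V)·d_A)·d_A = V + 20.8127·d_A = (-25.8591,47.6970)
T_B = V + ((C−V)·d_B)·d_B = V + 20.8127·d_B = (-36.1130,41.5483)
sweep = 180° − θ = 146.6153°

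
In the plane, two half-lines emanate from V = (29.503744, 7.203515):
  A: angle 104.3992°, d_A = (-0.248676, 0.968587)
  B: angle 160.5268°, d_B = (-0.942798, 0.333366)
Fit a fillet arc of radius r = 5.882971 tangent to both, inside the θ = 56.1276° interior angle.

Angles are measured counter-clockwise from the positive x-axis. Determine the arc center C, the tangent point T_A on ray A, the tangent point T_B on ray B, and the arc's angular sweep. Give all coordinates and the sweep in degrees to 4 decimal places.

center=(21.0615,16.4285) T_A=(26.7597,17.8915) T_B=(19.1004,10.8821) sweep=123.8724

bisector direction at 132.4630° = (-0.675114,0.737713)
center distance |VC| = r/sin(θ/2) = 5.882971/sin(28.0638°) = 12.504868
C = V + |VC|·bis = (21.0615,16.4285)
T_A = V + ((C−V)·d_A)·d_A = V + 11.0346·d_A = (26.7597,17.8915)
T_B = V + ((C−V)·d_B)·d_B = V + 11.0346·d_B = (19.1004,10.8821)
sweep = 180° − θ = 123.8724°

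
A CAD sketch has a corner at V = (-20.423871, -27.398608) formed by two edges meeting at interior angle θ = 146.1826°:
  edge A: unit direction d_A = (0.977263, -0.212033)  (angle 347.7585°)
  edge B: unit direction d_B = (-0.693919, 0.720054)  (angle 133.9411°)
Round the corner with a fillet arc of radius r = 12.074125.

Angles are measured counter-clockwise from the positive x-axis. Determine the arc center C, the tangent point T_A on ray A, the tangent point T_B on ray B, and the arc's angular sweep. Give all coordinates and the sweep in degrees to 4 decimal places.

center=(-14.2768,-16.3773) T_A=(-16.8369,-28.1769) T_B=(-22.9708,-24.7557) sweep=33.8174

bisector direction at 60.8498° = (0.487101,0.873346)
center distance |VC| = r/sin(θ/2) = 12.074125/sin(73.0913°) = 12.619681
C = V + |VC|·bis = (-14.2768,-16.3773)
T_A = V + ((C−V)·d_A)·d_A = V + 3.6704·d_A = (-16.8369,-28.1769)
T_B = V + ((C−V)·d_B)·d_B = V + 3.6704·d_B = (-22.9708,-24.7557)
sweep = 180° − θ = 33.8174°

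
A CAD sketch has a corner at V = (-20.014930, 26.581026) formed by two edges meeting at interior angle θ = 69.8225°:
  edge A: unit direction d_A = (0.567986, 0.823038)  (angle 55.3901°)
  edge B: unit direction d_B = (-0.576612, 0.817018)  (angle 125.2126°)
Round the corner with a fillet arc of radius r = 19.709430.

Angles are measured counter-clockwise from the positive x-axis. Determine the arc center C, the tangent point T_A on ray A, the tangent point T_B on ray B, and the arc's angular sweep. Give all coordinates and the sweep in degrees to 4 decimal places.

center=(-20.1961,61.0191) T_A=(-3.9744,49.8244) T_B=(-36.2990,49.6544) sweep=110.1775

bisector direction at 90.3013° = (-0.005260,0.999986)
center distance |VC| = r/sin(θ/2) = 19.709430/sin(34.9113°) = 34.438568
C = V + |VC|·bis = (-20.1961,61.0191)
T_A = V + ((C−V)·d_A)·d_A = V + 28.2410·d_A = (-3.9744,49.8244)
T_B = V + ((C−V)·d_B)·d_B = V + 28.2410·d_B = (-36.2990,49.6544)
sweep = 180° − θ = 110.1775°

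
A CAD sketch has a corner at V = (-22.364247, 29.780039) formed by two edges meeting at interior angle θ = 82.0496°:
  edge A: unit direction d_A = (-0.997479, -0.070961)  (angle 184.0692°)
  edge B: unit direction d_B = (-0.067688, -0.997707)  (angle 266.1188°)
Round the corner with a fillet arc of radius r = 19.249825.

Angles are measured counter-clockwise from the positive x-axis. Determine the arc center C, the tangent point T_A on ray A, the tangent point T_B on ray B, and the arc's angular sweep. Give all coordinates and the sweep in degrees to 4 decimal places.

bisector direction at 225.0940° = (-0.705946,-0.708266)
center distance |VC| = r/sin(θ/2) = 19.249825/sin(41.0248°) = 29.327005
C = V + |VC|·bis = (-43.0675,9.0087)
T_A = V + ((C−V)·d_A)·d_A = V + 22.1250·d_A = (-44.4335,28.2100)
T_B = V + ((C−V)·d_B)·d_B = V + 22.1250·d_B = (-23.8618,7.7057)
sweep = 180° − θ = 97.9504°

center=(-43.0675,9.0087) T_A=(-44.4335,28.2100) T_B=(-23.8618,7.7057) sweep=97.9504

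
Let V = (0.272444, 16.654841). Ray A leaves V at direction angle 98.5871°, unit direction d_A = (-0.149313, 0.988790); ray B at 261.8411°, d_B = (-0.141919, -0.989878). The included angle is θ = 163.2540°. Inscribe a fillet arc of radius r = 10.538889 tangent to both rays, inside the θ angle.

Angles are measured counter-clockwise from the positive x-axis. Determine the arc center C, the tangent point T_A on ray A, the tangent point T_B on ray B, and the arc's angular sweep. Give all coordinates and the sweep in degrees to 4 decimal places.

center=(-10.3799,16.6150) T_A=(0.0408,18.1886) T_B=(0.0523,15.1194) sweep=16.7460

bisector direction at 180.2141° = (-0.999993,-0.003737)
center distance |VC| = r/sin(θ/2) = 10.538889/sin(81.6270°) = 10.652433
C = V + |VC|·bis = (-10.3799,16.6150)
T_A = V + ((C−V)·d_A)·d_A = V + 1.5512·d_A = (0.0408,18.1886)
T_B = V + ((C−V)·d_B)·d_B = V + 1.5512·d_B = (0.0523,15.1194)
sweep = 180° − θ = 16.7460°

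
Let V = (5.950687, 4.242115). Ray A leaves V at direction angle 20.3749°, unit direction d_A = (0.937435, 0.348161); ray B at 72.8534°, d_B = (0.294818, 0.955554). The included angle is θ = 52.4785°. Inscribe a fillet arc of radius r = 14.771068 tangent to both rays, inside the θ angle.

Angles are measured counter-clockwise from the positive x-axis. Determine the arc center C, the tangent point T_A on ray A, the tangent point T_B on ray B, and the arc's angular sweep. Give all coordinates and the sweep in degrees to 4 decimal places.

center=(28.9000,28.5224) T_A=(34.0427,14.6754) T_B=(14.7855,32.8771) sweep=127.5215

bisector direction at 46.6142° = (0.686908,0.726744)
center distance |VC| = r/sin(θ/2) = 14.771068/sin(26.2392°) = 33.409605
C = V + |VC|·bis = (28.9000,28.5224)
T_A = V + ((C−V)·d_A)·d_A = V + 29.9669·d_A = (34.0427,14.6754)
T_B = V + ((C−V)·d_B)·d_B = V + 29.9669·d_B = (14.7855,32.8771)
sweep = 180° − θ = 127.5215°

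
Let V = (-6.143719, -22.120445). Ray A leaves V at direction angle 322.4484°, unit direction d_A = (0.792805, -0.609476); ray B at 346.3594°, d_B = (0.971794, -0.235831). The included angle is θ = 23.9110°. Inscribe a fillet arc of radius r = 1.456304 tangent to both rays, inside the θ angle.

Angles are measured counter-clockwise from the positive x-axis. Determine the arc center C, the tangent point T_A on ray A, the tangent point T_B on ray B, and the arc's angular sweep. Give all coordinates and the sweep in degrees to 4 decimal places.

center=(0.1965,-25.1576) T_A=(-0.6911,-26.3122) T_B=(0.5399,-23.7424) sweep=156.0890

bisector direction at 334.4039° = (0.901862,-0.432024)
center distance |VC| = r/sin(θ/2) = 1.456304/sin(11.9555°) = 7.030125
C = V + |VC|·bis = (0.1965,-25.1576)
T_A = V + ((C−V)·d_A)·d_A = V + 6.8776·d_A = (-0.6911,-26.3122)
T_B = V + ((C−V)·d_B)·d_B = V + 6.8776·d_B = (0.5399,-23.7424)
sweep = 180° − θ = 156.0890°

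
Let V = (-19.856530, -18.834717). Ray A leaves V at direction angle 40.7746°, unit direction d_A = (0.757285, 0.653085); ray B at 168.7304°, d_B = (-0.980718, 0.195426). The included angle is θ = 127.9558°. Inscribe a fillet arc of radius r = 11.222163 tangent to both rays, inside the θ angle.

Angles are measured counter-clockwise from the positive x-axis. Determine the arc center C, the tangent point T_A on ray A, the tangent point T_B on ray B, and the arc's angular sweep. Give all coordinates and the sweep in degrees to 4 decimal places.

center=(-23.0366,-6.7582) T_A=(-15.7075,-15.2566) T_B=(-25.2297,-17.7640) sweep=52.0442

bisector direction at 104.7525° = (-0.254644,0.967035)
center distance |VC| = r/sin(θ/2) = 11.222163/sin(63.9779°) = 12.488151
C = V + |VC|·bis = (-23.0366,-6.7582)
T_A = V + ((C−V)·d_A)·d_A = V + 5.4788·d_A = (-15.7075,-15.2566)
T_B = V + ((C−V)·d_B)·d_B = V + 5.4788·d_B = (-25.2297,-17.7640)
sweep = 180° − θ = 52.0442°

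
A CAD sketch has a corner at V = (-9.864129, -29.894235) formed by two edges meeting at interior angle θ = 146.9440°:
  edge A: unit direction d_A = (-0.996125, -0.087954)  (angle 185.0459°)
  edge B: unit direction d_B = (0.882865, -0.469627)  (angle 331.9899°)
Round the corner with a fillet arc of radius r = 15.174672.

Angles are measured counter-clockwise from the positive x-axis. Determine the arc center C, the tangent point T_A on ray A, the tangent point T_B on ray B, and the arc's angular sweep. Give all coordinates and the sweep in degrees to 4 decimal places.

center=(-13.0150,-45.4062) T_A=(-14.3497,-30.2903) T_B=(-5.8886,-32.0090) sweep=33.0560

bisector direction at 258.5179° = (-0.199062,-0.979987)
center distance |VC| = r/sin(θ/2) = 15.174672/sin(73.4720°) = 15.828701
C = V + |VC|·bis = (-13.0150,-45.4062)
T_A = V + ((C−V)·d_A)·d_A = V + 4.5030·d_A = (-14.3497,-30.2903)
T_B = V + ((C−V)·d_B)·d_B = V + 4.5030·d_B = (-5.8886,-32.0090)
sweep = 180° − θ = 33.0560°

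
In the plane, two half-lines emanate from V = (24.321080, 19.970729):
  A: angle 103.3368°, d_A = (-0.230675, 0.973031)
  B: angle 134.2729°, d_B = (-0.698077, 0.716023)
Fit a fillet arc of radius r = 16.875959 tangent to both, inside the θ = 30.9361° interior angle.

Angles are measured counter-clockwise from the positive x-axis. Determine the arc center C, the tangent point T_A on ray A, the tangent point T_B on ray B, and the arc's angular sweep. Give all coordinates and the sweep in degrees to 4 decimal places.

bisector direction at 118.8049° = (-0.481828,0.876266)
center distance |VC| = r/sin(θ/2) = 16.875959/sin(15.4680°) = 63.276703
C = V + |VC|·bis = (-6.1674,75.4179)
T_A = V + ((C−V)·d_A)·d_A = V + 60.9848·d_A = (10.2534,79.3108)
T_B = V + ((C−V)·d_B)·d_B = V + 60.9848·d_B = (-18.2510,63.6372)
sweep = 180° − θ = 149.0639°

center=(-6.1674,75.4179) T_A=(10.2534,79.3108) T_B=(-18.2510,63.6372) sweep=149.0639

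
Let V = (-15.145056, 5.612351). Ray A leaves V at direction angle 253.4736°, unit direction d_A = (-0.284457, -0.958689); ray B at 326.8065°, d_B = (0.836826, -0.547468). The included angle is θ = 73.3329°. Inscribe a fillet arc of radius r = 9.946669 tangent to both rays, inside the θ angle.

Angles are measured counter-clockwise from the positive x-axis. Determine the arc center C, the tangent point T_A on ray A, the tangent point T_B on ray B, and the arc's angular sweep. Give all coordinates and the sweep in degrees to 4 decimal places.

center=(-9.4099,-10.0259) T_A=(-18.9456,-7.1965) T_B=(-3.9644,-1.7023) sweep=106.6671

bisector direction at 290.1401° = (0.344316,-0.938854)
center distance |VC| = r/sin(θ/2) = 9.946669/sin(36.6664°) = 16.656747
C = V + |VC|·bis = (-9.4099,-10.0259)
T_A = V + ((C−V)·d_A)·d_A = V + 13.3608·d_A = (-18.9456,-7.1965)
T_B = V + ((C−V)·d_B)·d_B = V + 13.3608·d_B = (-3.9644,-1.7023)
sweep = 180° − θ = 106.6671°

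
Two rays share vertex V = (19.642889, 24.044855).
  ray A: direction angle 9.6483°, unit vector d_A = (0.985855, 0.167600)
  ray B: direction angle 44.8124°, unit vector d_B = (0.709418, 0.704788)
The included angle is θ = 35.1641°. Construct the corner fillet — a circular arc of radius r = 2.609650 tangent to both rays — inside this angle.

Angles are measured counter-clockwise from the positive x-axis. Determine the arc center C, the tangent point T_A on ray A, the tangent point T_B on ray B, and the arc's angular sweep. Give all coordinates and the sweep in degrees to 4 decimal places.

bisector direction at 27.2304° = (0.889174,0.457569)
center distance |VC| = r/sin(θ/2) = 2.609650/sin(17.5820°) = 8.639187
C = V + |VC|·bis = (27.3246,27.9979)
T_A = V + ((C−V)·d_A)·d_A = V + 8.2356·d_A = (27.7620,25.4251)
T_B = V + ((C−V)·d_B)·d_B = V + 8.2356·d_B = (25.4854,29.8492)
sweep = 180° − θ = 144.8359°

center=(27.3246,27.9979) T_A=(27.7620,25.4251) T_B=(25.4854,29.8492) sweep=144.8359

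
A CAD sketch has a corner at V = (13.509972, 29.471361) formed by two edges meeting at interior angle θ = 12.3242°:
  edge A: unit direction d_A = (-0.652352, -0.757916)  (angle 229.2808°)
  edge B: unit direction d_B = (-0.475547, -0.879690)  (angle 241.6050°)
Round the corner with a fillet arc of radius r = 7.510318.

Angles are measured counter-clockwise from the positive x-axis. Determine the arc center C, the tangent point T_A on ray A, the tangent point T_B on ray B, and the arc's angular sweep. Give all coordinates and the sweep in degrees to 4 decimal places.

center=(-26.1769,-28.1503) T_A=(-31.8691,-23.2509) T_B=(-19.5701,-31.7218) sweep=167.6758

bisector direction at 235.4429° = (-0.567227,-0.823561)
center distance |VC| = r/sin(θ/2) = 7.510318/sin(6.1621°) = 69.966439
C = V + |VC|·bis = (-26.1769,-28.1503)
T_A = V + ((C−V)·d_A)·d_A = V + 69.5622·d_A = (-31.8691,-23.2509)
T_B = V + ((C−V)·d_B)·d_B = V + 69.5622·d_B = (-19.5701,-31.7218)
sweep = 180° − θ = 167.6758°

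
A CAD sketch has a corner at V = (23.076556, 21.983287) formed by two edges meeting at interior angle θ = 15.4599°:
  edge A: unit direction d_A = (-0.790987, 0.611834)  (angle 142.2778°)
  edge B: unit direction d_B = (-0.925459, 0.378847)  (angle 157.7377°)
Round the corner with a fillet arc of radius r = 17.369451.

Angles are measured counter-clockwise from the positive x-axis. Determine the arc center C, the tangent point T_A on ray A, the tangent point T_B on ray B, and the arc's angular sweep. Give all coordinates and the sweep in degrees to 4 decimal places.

center=(-88.7680,86.5366) T_A=(-78.1408,100.2756) T_B=(-95.3484,70.4619) sweep=164.5401

bisector direction at 150.0078° = (-0.866093,0.499883)
center distance |VC| = r/sin(θ/2) = 17.369451/sin(7.7299°) = 129.136886
C = V + |VC|·bis = (-88.7680,86.5366)
T_A = V + ((C−V)·d_A)·d_A = V + 127.9634·d_A = (-78.1408,100.2756)
T_B = V + ((C−V)·d_B)·d_B = V + 127.9634·d_B = (-95.3484,70.4619)
sweep = 180° − θ = 164.5401°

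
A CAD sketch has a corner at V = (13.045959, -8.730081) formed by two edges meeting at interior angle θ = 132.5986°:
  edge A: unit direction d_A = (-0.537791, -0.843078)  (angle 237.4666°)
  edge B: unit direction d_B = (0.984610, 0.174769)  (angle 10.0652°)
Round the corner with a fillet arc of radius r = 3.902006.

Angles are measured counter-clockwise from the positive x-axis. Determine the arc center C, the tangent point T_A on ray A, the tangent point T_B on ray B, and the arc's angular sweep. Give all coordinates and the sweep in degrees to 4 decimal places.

bisector direction at 303.7659° = (0.555801,-0.831315)
center distance |VC| = r/sin(θ/2) = 3.902006/sin(66.2993°) = 4.261424
C = V + |VC|·bis = (15.4145,-12.2727)
T_A = V + ((C−V)·d_A)·d_A = V + 1.7129·d_A = (12.1248,-10.1742)
T_B = V + ((C−V)·d_B)·d_B = V + 1.7129·d_B = (14.7325,-8.4307)
sweep = 180° − θ = 47.4014°

center=(15.4145,-12.2727) T_A=(12.1248,-10.1742) T_B=(14.7325,-8.4307) sweep=47.4014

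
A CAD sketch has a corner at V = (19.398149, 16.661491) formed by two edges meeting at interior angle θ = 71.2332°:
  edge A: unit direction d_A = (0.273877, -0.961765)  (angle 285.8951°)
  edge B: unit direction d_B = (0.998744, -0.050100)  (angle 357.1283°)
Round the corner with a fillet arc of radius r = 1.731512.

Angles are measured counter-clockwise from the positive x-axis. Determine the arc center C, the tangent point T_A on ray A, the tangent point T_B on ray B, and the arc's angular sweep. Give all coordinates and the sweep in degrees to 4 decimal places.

center=(21.7254,14.8111) T_A=(20.0601,14.3368) T_B=(21.8122,16.5404) sweep=108.7668

bisector direction at 321.5117° = (0.782735,-0.622355)
center distance |VC| = r/sin(θ/2) = 1.731512/sin(35.6166°) = 2.973275
C = V + |VC|·bis = (21.7254,14.8111)
T_A = V + ((C−V)·d_A)·d_A = V + 2.4171·d_A = (20.0601,14.3368)
T_B = V + ((C−V)·d_B)·d_B = V + 2.4171·d_B = (21.8122,16.5404)
sweep = 180° − θ = 108.7668°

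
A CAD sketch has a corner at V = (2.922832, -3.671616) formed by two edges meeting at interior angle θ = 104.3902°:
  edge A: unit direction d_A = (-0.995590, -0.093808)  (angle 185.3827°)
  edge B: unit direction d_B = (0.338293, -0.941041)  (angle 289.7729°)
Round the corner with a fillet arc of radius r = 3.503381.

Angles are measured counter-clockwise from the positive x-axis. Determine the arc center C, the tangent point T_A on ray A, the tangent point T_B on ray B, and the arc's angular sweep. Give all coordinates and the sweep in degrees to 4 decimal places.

center=(0.5455,-7.4145) T_A=(0.2168,-3.9266) T_B=(3.8423,-6.2293) sweep=75.6098

bisector direction at 237.5778° = (-0.536154,-0.844120)
center distance |VC| = r/sin(θ/2) = 3.503381/sin(52.1951°) = 4.434084
C = V + |VC|·bis = (0.5455,-7.4145)
T_A = V + ((C−V)·d_A)·d_A = V + 2.7180·d_A = (0.2168,-3.9266)
T_B = V + ((C−V)·d_B)·d_B = V + 2.7180·d_B = (3.8423,-6.2293)
sweep = 180° − θ = 75.6098°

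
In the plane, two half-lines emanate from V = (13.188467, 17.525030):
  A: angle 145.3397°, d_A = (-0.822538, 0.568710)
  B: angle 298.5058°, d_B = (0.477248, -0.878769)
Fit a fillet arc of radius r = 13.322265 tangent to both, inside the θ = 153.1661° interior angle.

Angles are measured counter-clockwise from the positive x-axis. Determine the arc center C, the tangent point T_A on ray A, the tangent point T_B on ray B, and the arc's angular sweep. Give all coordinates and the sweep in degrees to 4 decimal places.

bisector direction at 221.9228° = (-0.744046,-0.668128)
center distance |VC| = r/sin(θ/2) = 13.322265/sin(76.5831°) = 13.696068
C = V + |VC|·bis = (2.9980,8.3743)
T_A = V + ((C−V)·d_A)·d_A = V + 3.1780·d_A = (10.5745,19.3324)
T_B = V + ((C−V)·d_B)·d_B = V + 3.1780·d_B = (14.7051,14.7323)
sweep = 180° − θ = 26.8339°

center=(2.9980,8.3743) T_A=(10.5745,19.3324) T_B=(14.7051,14.7323) sweep=26.8339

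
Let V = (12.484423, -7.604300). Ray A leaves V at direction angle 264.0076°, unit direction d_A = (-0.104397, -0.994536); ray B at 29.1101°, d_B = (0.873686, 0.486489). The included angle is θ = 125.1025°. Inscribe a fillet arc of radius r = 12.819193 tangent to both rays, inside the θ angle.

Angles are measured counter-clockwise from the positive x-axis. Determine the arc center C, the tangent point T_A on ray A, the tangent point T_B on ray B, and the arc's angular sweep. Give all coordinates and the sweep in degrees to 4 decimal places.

center=(24.5384,-15.5649) T_A=(11.7893,-14.2266) T_B=(18.3020,-4.3649) sweep=54.8975

bisector direction at 326.5589° = (0.834452,-0.551080)
center distance |VC| = r/sin(θ/2) = 12.819193/sin(62.5513°) = 14.445406
C = V + |VC|·bis = (24.5384,-15.5649)
T_A = V + ((C−V)·d_A)·d_A = V + 6.6587·d_A = (11.7893,-14.2266)
T_B = V + ((C−V)·d_B)·d_B = V + 6.6587·d_B = (18.3020,-4.3649)
sweep = 180° − θ = 54.8975°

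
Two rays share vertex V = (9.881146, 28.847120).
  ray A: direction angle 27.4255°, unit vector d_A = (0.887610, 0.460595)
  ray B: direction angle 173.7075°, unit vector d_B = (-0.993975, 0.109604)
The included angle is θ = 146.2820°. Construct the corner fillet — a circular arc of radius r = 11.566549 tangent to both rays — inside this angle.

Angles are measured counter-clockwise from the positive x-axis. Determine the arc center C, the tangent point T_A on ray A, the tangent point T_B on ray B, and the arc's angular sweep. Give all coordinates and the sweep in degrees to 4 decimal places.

center=(7.6649,40.7282) T_A=(12.9924,30.4616) T_B=(6.3971,29.2313) sweep=33.7180

bisector direction at 100.5665° = (-0.183377,0.983043)
center distance |VC| = r/sin(θ/2) = 11.566549/sin(73.1410°) = 12.085988
C = V + |VC|·bis = (7.6649,40.7282)
T_A = V + ((C−V)·d_A)·d_A = V + 3.5051·d_A = (12.9924,30.4616)
T_B = V + ((C−V)·d_B)·d_B = V + 3.5051·d_B = (6.3971,29.2313)
sweep = 180° − θ = 33.7180°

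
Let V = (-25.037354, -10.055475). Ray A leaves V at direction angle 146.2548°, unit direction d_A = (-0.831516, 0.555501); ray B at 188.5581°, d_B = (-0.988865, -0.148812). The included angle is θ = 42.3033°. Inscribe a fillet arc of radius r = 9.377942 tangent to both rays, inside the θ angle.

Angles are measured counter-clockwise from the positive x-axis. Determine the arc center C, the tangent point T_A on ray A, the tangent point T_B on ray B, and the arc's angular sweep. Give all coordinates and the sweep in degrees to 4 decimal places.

bisector direction at 167.4064° = (-0.975941,0.218033)
center distance |VC| = r/sin(θ/2) = 9.377942/sin(21.1517°) = 25.989364
C = V + |VC|·bis = (-50.4014,-4.3889)
T_A = V + ((C−V)·d_A)·d_A = V + 24.2384·d_A = (-45.1920,3.4090)
T_B = V + ((C−V)·d_B)·d_B = V + 24.2384·d_B = (-49.0059,-13.6624)
sweep = 180° − θ = 137.6967°

center=(-50.4014,-4.3889) T_A=(-45.1920,3.4090) T_B=(-49.0059,-13.6624) sweep=137.6967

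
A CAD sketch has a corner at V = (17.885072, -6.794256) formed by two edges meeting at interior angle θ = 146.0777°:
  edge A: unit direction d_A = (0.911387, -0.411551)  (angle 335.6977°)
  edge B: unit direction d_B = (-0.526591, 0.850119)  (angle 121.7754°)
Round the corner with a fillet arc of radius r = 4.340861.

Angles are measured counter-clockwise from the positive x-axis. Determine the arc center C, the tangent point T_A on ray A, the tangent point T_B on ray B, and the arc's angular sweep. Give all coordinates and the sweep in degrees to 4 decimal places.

center=(20.8782,-3.3829) T_A=(19.0917,-7.3391) T_B=(17.1879,-5.6688) sweep=33.9223

bisector direction at 48.7365° = (0.659522,0.751685)
center distance |VC| = r/sin(θ/2) = 4.340861/sin(73.0388°) = 4.538263
C = V + |VC|·bis = (20.8782,-3.3829)
T_A = V + ((C−V)·d_A)·d_A = V + 1.3239·d_A = (19.0917,-7.3391)
T_B = V + ((C−V)·d_B)·d_B = V + 1.3239·d_B = (17.1879,-5.6688)
sweep = 180° − θ = 33.9223°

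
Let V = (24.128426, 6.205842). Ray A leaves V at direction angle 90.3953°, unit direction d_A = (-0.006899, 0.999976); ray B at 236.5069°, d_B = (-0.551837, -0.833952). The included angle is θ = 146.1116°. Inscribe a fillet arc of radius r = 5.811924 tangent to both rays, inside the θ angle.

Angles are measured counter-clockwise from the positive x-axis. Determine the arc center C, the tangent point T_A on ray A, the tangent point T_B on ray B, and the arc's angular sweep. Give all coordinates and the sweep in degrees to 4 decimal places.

bisector direction at 163.4511° = (-0.958577,0.284834)
center distance |VC| = r/sin(θ/2) = 5.811924/sin(73.0558°) = 6.075675
C = V + |VC|·bis = (18.3044,7.9364)
T_A = V + ((C−V)·d_A)·d_A = V + 1.7707·d_A = (24.1162,7.9765)
T_B = V + ((C−V)·d_B)·d_B = V + 1.7707·d_B = (23.1513,4.7292)
sweep = 180° − θ = 33.8884°

center=(18.3044,7.9364) T_A=(24.1162,7.9765) T_B=(23.1513,4.7292) sweep=33.8884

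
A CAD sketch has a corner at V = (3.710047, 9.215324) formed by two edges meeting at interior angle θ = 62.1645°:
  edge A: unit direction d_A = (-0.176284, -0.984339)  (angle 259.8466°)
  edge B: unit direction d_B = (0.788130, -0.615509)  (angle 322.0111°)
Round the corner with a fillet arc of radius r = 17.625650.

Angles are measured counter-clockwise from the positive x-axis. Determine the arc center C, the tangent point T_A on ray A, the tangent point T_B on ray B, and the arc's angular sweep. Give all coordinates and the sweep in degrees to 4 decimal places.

bisector direction at 290.9289° = (0.357208,-0.934025)
center distance |VC| = r/sin(θ/2) = 17.625650/sin(31.0822°) = 34.140502
C = V + |VC|·bis = (15.9053,-22.6727)
T_A = V + ((C−V)·d_A)·d_A = V + 29.2389·d_A = (-1.4443,-19.5656)
T_B = V + ((C−V)·d_B)·d_B = V + 29.2389·d_B = (26.7541,-8.7814)
sweep = 180° − θ = 117.8355°

center=(15.9053,-22.6727) T_A=(-1.4443,-19.5656) T_B=(26.7541,-8.7814) sweep=117.8355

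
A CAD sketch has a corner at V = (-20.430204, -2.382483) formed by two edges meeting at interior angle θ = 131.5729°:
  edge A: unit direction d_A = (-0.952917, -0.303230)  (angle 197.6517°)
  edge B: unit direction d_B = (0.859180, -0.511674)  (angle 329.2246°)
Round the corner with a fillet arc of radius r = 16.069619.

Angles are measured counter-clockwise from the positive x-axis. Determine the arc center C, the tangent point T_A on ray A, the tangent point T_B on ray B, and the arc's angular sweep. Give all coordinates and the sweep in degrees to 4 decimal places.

bisector direction at 263.4382° = (-0.114276,-0.993449)
center distance |VC| = r/sin(θ/2) = 16.069619/sin(65.7865°) = 17.619749
C = V + |VC|·bis = (-22.4437,-19.8868)
T_A = V + ((C−V)·d_A)·d_A = V + 7.2265·d_A = (-27.3165,-4.5738)
T_B = V + ((C−V)·d_B)·d_B = V + 7.2265·d_B = (-14.2213,-6.0801)
sweep = 180° − θ = 48.4271°

center=(-22.4437,-19.8868) T_A=(-27.3165,-4.5738) T_B=(-14.2213,-6.0801) sweep=48.4271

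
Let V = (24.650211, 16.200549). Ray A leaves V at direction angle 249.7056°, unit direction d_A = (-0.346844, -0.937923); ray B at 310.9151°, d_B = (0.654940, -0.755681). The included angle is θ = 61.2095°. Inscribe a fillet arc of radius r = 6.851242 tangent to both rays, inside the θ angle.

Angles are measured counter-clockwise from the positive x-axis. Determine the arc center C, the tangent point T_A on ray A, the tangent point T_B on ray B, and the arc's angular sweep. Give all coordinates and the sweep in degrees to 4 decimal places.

center=(27.0588,2.9606) T_A=(20.6328,5.3369) T_B=(32.2361,7.4478) sweep=118.7905

bisector direction at 280.3103° = (0.178980,-0.983853)
center distance |VC| = r/sin(θ/2) = 6.851242/sin(30.6047°) = 13.457219
C = V + |VC|·bis = (27.0588,2.9606)
T_A = V + ((C−V)·d_A)·d_A = V + 11.5826·d_A = (20.6328,5.3369)
T_B = V + ((C−V)·d_B)·d_B = V + 11.5826·d_B = (32.2361,7.4478)
sweep = 180° − θ = 118.7905°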